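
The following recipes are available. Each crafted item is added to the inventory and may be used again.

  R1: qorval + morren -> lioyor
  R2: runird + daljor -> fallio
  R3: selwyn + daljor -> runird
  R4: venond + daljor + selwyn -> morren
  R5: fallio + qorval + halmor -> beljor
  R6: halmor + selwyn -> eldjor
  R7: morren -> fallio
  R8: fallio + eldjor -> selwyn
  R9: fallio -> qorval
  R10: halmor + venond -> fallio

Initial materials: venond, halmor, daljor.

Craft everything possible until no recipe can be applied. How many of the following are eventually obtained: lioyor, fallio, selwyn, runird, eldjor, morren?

halmor + venond -> fallio (R10).
lioyor would need qorval and morren (R1), but morren is never obtained.
fallio: reached.
selwyn would need fallio and eldjor (R8), but eldjor is never obtained.
runird would need selwyn and daljor (R3), but selwyn is never obtained.
eldjor would need halmor and selwyn (R6), but selwyn is never obtained.
morren would need venond, daljor, and selwyn (R4), but selwyn is never obtained.
Reached: fallio — 1 of the 6.

1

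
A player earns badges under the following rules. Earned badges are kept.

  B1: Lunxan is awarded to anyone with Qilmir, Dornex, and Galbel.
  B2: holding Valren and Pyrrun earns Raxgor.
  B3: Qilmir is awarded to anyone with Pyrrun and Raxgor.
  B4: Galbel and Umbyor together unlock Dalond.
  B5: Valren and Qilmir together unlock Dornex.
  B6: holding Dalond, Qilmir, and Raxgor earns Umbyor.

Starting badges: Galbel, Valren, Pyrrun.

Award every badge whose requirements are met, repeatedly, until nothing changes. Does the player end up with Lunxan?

Yes

With Valren and Pyrrun, Raxgor is earned (B2).
With Pyrrun and Raxgor, Qilmir is earned (B3).
With Valren and Qilmir, Dornex is earned (B5).
With Qilmir, Dornex, and Galbel, Lunxan is earned (B1).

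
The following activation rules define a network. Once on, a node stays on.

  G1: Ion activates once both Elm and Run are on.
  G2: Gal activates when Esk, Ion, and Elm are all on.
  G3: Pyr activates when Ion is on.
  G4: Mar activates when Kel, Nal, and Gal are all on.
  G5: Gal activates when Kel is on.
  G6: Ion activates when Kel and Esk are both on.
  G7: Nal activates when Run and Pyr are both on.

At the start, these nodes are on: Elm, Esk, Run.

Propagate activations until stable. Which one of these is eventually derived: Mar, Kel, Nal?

G1: Elm and Run on → Ion on.
G3: Ion on → Pyr on.
G7: Run and Pyr on → Nal on.
No rule produces Kel, and it is not given. Mar would need Kel, Nal, and Gal (G4), but Kel never turns on.

Nal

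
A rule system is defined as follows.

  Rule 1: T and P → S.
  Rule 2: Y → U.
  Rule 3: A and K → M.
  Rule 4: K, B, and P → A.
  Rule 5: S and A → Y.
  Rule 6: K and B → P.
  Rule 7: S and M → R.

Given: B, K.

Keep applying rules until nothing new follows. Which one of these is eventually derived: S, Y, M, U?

M

K and B hold, so P follows (Rule 6).
K, B, and P hold, so A follows (Rule 4).
A and K hold, so M follows (Rule 3).
U would need Y (Rule 2), but Y is never established. Y would need S and A (Rule 5), but S is never established. S would need T and P (Rule 1), but T is never established.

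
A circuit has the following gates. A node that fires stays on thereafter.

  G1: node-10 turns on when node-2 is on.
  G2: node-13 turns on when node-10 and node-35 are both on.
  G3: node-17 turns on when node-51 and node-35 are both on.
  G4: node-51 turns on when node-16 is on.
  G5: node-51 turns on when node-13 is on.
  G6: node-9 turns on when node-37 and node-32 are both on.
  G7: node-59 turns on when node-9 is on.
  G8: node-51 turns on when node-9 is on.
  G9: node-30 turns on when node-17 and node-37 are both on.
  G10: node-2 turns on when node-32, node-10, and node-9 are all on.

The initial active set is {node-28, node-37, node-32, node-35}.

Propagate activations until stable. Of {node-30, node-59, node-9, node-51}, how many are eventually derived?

G6: node-37 and node-32 on → node-9 on.
node-9 is on, so node-59 turns on (G7).
node-9 is on, so node-51 turns on (G8).
G3: node-51 and node-35 on → node-17 on.
node-17 and node-37 are on, so node-30 turns on (G9).
node-30: reached.
node-59: reached.
node-9: reached.
node-51: reached.
All 4 are reached.

4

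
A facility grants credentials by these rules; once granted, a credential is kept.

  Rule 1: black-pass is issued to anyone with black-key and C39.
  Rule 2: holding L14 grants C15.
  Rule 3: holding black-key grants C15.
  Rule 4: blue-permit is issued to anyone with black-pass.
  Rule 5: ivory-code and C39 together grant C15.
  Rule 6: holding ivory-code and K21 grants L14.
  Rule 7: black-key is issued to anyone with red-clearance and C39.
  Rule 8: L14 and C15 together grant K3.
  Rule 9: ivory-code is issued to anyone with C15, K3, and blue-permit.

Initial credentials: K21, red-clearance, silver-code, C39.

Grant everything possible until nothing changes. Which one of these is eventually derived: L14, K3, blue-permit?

blue-permit

Holding red-clearance and C39 grants black-key (Rule 7).
Holding black-key and C39 grants black-pass (Rule 1).
Holding black-pass grants blue-permit (Rule 4).
L14 would need ivory-code and K21 (Rule 6), but ivory-code is never granted. K3 would need L14 and C15 (Rule 8), but L14 is never granted.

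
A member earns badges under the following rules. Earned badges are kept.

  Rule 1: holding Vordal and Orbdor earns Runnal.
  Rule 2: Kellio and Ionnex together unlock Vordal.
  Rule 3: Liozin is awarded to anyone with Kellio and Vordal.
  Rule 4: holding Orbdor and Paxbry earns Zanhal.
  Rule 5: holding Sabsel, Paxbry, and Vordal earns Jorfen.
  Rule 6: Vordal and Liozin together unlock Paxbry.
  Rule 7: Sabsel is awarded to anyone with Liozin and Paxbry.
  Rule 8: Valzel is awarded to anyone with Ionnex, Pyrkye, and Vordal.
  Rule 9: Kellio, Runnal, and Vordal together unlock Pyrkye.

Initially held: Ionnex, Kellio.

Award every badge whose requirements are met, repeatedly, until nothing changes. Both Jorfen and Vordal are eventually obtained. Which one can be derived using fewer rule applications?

Vordal

Vordal: With Kellio and Ionnex, Vordal is earned (Rule 2). [1 rule application]
Jorfen: With Kellio and Ionnex, Vordal is earned (Rule 2). With Kellio and Vordal, Liozin is earned (Rule 3). With Vordal and Liozin, Paxbry is earned (Rule 6). With Liozin and Paxbry, Sabsel is earned (Rule 7). With Sabsel, Paxbry, and Vordal, Jorfen is earned (Rule 5). [5 rule applications]
Vordal needs fewer.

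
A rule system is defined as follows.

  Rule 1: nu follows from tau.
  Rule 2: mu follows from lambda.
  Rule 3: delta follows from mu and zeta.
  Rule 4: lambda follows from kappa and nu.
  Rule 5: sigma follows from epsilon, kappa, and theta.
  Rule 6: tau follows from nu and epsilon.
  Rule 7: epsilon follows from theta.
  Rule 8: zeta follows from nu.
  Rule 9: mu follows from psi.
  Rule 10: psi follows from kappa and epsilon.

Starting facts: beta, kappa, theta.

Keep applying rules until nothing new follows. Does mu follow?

Yes

theta holds, so epsilon follows (Rule 7).
From kappa and epsilon, Rule 10 gives psi.
psi holds, so mu follows (Rule 9).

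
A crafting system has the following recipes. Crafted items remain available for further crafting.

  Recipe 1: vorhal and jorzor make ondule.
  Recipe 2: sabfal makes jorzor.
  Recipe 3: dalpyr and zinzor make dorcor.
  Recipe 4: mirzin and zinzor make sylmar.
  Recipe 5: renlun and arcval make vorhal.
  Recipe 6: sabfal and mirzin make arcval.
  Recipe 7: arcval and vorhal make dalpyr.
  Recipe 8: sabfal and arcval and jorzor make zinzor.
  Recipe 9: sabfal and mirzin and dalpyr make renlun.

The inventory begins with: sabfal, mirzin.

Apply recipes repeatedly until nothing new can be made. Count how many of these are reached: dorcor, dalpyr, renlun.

dorcor would need dalpyr and zinzor (Recipe 3), but dalpyr is never obtained.
dalpyr would need arcval and vorhal (Recipe 7), but vorhal is never obtained.
renlun would need sabfal, mirzin, and dalpyr (Recipe 9), but dalpyr is never obtained.
None of the 3 are reached.

0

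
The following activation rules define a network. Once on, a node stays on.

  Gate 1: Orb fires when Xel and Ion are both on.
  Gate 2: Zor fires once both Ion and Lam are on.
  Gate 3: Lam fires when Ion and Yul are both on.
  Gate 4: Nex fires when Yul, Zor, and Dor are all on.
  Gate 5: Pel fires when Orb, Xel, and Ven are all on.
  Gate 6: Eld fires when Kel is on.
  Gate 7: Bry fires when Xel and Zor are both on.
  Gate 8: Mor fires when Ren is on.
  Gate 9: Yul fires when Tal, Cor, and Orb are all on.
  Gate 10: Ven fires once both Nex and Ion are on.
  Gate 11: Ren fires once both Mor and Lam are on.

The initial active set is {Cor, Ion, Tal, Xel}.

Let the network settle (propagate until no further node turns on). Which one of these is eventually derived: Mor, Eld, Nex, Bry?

Xel and Ion are on, so Orb fires (Gate 1).
Tal, Cor, and Orb are on, so Yul fires (Gate 9).
Ion and Yul are on, so Lam fires (Gate 3).
Gate 2: Ion and Lam on → Zor on.
Xel and Zor are on, so Bry fires (Gate 7).
Eld would need Kel (Gate 6), but Kel never turns on. Nex would need Yul, Zor, and Dor (Gate 4), but Dor never turns on. Mor would need Ren (Gate 8), but Ren never turns on.

Bry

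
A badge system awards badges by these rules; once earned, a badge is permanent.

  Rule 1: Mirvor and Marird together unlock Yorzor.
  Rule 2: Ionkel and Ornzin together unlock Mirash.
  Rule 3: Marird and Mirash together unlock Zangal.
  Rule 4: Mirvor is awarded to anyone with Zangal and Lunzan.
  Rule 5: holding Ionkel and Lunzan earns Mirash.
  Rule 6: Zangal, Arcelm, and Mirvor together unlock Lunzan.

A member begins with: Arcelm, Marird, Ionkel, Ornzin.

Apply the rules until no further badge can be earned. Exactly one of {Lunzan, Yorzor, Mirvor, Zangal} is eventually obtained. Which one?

With Ionkel and Ornzin, Mirash is earned (Rule 2).
With Marird and Mirash, Zangal is earned (Rule 3).
Yorzor would need Mirvor and Marird (Rule 1), but Mirvor is never earned. Lunzan would need Zangal, Arcelm, and Mirvor (Rule 6), but Mirvor is never earned. Mirvor would need Zangal and Lunzan (Rule 4), but Lunzan is never earned.

Zangal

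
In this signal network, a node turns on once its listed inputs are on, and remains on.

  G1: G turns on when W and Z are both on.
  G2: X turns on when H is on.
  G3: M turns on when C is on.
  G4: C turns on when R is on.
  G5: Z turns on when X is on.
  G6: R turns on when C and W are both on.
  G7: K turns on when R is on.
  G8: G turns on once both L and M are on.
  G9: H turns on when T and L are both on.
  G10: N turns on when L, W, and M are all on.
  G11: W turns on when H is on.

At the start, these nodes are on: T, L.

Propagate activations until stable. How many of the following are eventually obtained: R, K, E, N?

0

R would need C and W (G6), but C never turns on.
K would need R (G7), but R never turns on.
No rule produces E, and it is not given.
N would need L, W, and M (G10), but M never turns on.
None of the 4 are reached.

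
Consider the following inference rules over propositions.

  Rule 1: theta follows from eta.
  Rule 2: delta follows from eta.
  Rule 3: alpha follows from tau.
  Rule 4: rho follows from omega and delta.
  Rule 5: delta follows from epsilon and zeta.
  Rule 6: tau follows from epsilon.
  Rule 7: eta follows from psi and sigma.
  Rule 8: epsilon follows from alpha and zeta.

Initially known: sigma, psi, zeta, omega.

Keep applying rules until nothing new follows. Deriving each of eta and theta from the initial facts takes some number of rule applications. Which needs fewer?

eta: psi and sigma hold, so eta follows (Rule 7). [1 rule application]
theta: psi and sigma hold, so eta follows (Rule 7). From eta, Rule 1 gives theta. [2 rule applications]
eta needs fewer.

eta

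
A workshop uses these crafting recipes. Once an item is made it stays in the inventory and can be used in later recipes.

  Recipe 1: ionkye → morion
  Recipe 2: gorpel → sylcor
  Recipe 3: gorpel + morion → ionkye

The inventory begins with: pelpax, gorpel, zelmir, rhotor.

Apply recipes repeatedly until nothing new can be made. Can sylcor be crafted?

Yes

Using Recipe 2, gorpel makes sylcor.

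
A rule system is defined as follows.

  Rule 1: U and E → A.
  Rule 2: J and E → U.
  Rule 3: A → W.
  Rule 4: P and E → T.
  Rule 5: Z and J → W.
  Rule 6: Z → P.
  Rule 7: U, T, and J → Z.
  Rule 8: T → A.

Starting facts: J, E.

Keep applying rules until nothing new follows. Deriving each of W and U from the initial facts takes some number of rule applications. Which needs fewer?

U

U: J and E hold, so U follows (Rule 2). [1 rule application]
W: From J and E, Rule 2 gives U. U and E hold, so A follows (Rule 1). A holds, so W follows (Rule 3). [3 rule applications]
U needs fewer.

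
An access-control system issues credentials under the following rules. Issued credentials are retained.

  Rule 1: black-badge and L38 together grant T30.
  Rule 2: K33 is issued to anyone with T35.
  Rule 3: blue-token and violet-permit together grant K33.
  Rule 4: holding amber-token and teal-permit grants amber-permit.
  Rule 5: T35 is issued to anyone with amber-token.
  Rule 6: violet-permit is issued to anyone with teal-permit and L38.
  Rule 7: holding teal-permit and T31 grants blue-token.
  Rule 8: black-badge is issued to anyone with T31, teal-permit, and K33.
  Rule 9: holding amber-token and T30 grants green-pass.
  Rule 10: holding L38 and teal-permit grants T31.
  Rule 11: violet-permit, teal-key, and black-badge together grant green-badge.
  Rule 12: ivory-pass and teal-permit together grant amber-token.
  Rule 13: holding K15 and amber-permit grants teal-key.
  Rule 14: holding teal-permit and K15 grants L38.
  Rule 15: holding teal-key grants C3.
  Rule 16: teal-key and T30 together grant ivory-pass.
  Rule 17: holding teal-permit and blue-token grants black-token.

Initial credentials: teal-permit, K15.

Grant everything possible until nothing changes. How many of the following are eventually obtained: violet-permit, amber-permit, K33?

Holding teal-permit and K15 grants L38 (Rule 14).
Holding L38 and teal-permit grants T31 (Rule 10).
Holding teal-permit and L38 grants violet-permit (Rule 6).
Holding teal-permit and T31 grants blue-token (Rule 7).
Holding blue-token and violet-permit grants K33 (Rule 3).
violet-permit: reached.
amber-permit would need amber-token and teal-permit (Rule 4), but amber-token is never granted.
K33: reached.
Reached: violet-permit and K33 — 2 of the 3.

2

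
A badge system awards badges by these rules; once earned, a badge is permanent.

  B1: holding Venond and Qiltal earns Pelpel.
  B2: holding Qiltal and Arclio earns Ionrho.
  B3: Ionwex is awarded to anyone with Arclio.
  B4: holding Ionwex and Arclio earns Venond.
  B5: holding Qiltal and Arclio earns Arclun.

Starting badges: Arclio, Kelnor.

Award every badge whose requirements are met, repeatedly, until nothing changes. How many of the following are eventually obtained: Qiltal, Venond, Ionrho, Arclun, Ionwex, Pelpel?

2

With Arclio, Ionwex is earned (B3).
With Ionwex and Arclio, Venond is earned (B4).
No rule produces Qiltal, and it is not given.
Venond: reached.
Ionrho would need Qiltal and Arclio (B2), but Qiltal is never earned.
Arclun would need Qiltal and Arclio (B5), but Qiltal is never earned.
Ionwex: reached.
Pelpel would need Venond and Qiltal (B1), but Qiltal is never earned.
Reached: Venond and Ionwex — 2 of the 6.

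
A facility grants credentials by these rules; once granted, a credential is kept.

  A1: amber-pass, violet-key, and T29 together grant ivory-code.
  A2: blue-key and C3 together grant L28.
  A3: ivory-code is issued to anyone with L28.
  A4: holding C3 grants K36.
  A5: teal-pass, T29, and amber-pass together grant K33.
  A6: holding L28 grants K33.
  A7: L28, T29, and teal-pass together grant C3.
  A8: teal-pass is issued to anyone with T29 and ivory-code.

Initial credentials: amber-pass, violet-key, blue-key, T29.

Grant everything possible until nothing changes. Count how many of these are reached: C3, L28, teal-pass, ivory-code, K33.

3

Holding amber-pass, violet-key, and T29 grants ivory-code (A1).
Holding T29 and ivory-code grants teal-pass (A8).
Holding teal-pass, T29, and amber-pass grants K33 (A5).
C3 would need L28, T29, and teal-pass (A7), but L28 is never granted.
L28 would need blue-key and C3 (A2), but C3 is never granted.
teal-pass: reached.
ivory-code: reached.
K33: reached.
Reached: teal-pass, ivory-code, and K33 — 3 of the 5.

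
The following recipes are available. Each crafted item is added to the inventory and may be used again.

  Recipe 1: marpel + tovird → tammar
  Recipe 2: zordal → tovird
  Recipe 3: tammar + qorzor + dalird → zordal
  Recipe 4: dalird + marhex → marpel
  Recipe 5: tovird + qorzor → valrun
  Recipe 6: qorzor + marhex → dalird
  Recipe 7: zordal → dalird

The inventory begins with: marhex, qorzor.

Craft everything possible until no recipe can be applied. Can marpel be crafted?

Using Recipe 6, qorzor and marhex make dalird.
Using Recipe 4, dalird and marhex make marpel.

Yes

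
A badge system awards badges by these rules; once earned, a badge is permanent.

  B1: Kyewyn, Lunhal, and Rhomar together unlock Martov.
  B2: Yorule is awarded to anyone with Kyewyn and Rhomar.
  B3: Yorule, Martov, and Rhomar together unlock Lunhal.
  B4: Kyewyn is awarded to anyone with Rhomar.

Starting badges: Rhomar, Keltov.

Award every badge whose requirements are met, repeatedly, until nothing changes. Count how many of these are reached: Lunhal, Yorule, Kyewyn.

2

With Rhomar, Kyewyn is earned (B4).
With Kyewyn and Rhomar, Yorule is earned (B2).
Lunhal would need Yorule, Martov, and Rhomar (B3), but Martov is never earned.
Yorule: reached.
Kyewyn: reached.
Reached: Yorule and Kyewyn — 2 of the 3.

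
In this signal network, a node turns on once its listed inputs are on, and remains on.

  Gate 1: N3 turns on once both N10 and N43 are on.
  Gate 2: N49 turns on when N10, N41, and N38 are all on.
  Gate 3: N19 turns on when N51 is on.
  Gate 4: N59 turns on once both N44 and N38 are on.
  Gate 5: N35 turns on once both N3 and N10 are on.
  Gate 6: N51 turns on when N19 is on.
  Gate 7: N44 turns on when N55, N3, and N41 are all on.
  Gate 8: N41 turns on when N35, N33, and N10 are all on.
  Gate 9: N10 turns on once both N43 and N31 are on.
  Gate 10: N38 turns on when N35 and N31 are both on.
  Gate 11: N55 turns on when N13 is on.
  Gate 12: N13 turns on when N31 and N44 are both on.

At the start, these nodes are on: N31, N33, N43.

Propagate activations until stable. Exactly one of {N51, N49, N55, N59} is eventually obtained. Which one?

N43 and N31 are on, so N10 turns on (Gate 9).
N10 and N43 are on, so N3 turns on (Gate 1).
N3 and N10 are on, so N35 turns on (Gate 5).
Gate 8: N35, N33, and N10 on → N41 on.
N35 and N31 are on, so N38 turns on (Gate 10).
Gate 2: N10, N41, and N38 on → N49 on.
N59 would need N44 and N38 (Gate 4), but N44 never turns on. N55 would need N13 (Gate 11), but N13 never turns on. N51 would need N19 (Gate 6), but N19 never turns on.

N49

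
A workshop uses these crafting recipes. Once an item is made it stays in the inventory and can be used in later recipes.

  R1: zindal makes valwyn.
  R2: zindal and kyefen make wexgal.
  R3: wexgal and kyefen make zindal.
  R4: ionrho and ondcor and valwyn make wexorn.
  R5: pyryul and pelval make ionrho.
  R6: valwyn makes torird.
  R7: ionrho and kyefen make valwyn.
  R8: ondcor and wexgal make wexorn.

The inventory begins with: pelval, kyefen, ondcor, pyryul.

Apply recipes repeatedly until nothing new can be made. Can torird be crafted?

Yes

pyryul and pelval → ionrho (R5).
ionrho and kyefen → valwyn (R7).
Using R6, valwyn makes torird.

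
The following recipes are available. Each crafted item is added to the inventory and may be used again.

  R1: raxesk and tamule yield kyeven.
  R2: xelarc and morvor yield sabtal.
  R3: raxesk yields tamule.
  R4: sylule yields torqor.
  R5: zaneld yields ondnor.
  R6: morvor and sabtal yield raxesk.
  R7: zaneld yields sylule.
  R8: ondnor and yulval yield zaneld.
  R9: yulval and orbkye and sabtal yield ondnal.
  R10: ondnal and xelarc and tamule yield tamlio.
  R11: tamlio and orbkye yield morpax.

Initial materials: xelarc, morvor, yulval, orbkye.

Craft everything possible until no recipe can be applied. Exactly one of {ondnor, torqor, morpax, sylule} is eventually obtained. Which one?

morpax

xelarc and morvor → sabtal (R2).
Using R6, morvor and sabtal make raxesk.
yulval and orbkye and sabtal → ondnal (R9).
Using R3, raxesk makes tamule.
Using R10, ondnal, xelarc, and tamule make tamlio.
Using R11, tamlio and orbkye make morpax.
sylule would need zaneld (R7), but zaneld is never obtained. ondnor would need zaneld (R5), but zaneld is never obtained. torqor would need sylule (R4), but sylule is never obtained.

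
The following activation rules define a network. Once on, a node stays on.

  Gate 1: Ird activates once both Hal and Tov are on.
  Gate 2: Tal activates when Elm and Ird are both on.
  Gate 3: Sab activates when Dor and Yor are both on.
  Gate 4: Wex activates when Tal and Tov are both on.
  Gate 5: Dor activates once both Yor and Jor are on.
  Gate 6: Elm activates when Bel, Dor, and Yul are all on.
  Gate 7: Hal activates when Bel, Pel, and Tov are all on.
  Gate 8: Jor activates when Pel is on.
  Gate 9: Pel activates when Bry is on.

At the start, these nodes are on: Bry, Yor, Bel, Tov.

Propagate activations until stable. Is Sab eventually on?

Yes

Gate 9: Bry on → Pel on.
Gate 8: Pel on → Jor on.
Gate 5: Yor and Jor on → Dor on.
Gate 3: Dor and Yor on → Sab on.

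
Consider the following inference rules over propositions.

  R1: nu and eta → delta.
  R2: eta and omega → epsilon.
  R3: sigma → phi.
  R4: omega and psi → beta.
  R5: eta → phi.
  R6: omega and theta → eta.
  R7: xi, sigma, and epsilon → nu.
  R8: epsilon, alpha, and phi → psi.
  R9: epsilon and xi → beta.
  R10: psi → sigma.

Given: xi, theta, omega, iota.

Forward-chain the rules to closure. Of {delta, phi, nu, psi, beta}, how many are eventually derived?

2

omega and theta hold, so eta follows (R6).
From eta and omega, R2 gives epsilon.
eta holds, so phi follows (R5).
epsilon and xi hold, so beta follows (R9).
delta would need nu and eta (R1), but nu is never established.
phi: reached.
nu would need xi, sigma, and epsilon (R7), but sigma is never established.
psi would need epsilon, alpha, and phi (R8), but alpha is never established.
beta: reached.
Reached: phi and beta — 2 of the 5.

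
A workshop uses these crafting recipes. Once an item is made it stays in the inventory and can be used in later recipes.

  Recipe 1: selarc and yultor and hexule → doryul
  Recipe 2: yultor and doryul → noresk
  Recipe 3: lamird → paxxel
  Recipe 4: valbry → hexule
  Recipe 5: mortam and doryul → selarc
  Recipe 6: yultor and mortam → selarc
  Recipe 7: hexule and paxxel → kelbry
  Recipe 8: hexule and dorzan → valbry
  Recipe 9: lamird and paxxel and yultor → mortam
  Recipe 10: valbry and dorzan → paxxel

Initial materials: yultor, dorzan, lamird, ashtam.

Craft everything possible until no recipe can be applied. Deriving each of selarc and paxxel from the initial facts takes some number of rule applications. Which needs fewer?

paxxel

paxxel: lamird → paxxel (Recipe 3). [1 rule application]
selarc: lamird → paxxel (Recipe 3). Using Recipe 9, lamird, paxxel, and yultor make mortam. yultor and mortam → selarc (Recipe 6). [3 rule applications]
paxxel needs fewer.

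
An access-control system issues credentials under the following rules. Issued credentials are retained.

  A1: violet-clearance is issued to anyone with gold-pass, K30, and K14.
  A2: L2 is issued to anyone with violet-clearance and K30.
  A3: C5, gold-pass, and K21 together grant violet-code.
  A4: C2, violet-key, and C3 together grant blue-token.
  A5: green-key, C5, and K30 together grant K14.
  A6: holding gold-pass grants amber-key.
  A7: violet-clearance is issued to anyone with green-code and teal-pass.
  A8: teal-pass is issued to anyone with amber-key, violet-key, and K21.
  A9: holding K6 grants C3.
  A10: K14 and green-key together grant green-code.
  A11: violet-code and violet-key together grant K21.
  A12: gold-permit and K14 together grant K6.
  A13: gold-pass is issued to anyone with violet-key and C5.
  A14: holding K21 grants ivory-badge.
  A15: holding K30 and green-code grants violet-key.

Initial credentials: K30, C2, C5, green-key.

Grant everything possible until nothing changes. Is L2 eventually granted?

Holding green-key, C5, and K30 grants K14 (A5).
Holding K14 and green-key grants green-code (A10).
Holding K30 and green-code grants violet-key (A15).
Holding violet-key and C5 grants gold-pass (A13).
Holding gold-pass, K30, and K14 grants violet-clearance (A1).
Holding violet-clearance and K30 grants L2 (A2).

Yes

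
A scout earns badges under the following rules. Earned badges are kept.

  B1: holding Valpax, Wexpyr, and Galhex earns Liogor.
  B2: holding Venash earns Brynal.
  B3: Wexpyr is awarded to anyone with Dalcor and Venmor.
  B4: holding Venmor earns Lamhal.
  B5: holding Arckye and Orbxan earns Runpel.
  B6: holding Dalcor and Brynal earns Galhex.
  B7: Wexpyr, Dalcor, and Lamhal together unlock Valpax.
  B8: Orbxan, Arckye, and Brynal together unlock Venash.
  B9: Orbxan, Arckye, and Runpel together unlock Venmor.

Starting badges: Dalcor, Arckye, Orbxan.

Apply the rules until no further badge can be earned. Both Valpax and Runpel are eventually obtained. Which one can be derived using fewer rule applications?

Runpel: With Arckye and Orbxan, Runpel is earned (B5). [1 rule application]
Valpax: With Arckye and Orbxan, Runpel is earned (B5). With Orbxan, Arckye, and Runpel, Venmor is earned (B9). With Venmor, Lamhal is earned (B4). With Dalcor and Venmor, Wexpyr is earned (B3). With Wexpyr, Dalcor, and Lamhal, Valpax is earned (B7). [5 rule applications]
Runpel needs fewer.

Runpel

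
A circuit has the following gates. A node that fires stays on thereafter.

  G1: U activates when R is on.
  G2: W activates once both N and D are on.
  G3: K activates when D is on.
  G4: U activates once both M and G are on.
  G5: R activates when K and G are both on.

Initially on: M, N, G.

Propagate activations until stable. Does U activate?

M and G are on, so U activates (G4).

Yes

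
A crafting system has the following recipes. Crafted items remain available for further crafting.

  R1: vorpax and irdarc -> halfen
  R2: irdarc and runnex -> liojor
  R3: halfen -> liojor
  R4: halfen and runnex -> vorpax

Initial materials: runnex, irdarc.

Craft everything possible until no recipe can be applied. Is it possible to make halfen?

halfen would need vorpax and irdarc (R1), but vorpax is never obtained.

No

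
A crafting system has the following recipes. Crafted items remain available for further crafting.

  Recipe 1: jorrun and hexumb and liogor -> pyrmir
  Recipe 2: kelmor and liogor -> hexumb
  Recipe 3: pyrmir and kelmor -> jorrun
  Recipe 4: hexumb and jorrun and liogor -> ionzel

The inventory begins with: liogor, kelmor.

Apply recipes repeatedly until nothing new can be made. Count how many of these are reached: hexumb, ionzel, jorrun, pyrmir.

kelmor and liogor -> hexumb (Recipe 2).
hexumb: reached.
ionzel would need hexumb, jorrun, and liogor (Recipe 4), but jorrun is never obtained.
jorrun would need pyrmir and kelmor (Recipe 3), but pyrmir is never obtained.
pyrmir would need jorrun, hexumb, and liogor (Recipe 1), but jorrun is never obtained.
Reached: hexumb — 1 of the 4.

1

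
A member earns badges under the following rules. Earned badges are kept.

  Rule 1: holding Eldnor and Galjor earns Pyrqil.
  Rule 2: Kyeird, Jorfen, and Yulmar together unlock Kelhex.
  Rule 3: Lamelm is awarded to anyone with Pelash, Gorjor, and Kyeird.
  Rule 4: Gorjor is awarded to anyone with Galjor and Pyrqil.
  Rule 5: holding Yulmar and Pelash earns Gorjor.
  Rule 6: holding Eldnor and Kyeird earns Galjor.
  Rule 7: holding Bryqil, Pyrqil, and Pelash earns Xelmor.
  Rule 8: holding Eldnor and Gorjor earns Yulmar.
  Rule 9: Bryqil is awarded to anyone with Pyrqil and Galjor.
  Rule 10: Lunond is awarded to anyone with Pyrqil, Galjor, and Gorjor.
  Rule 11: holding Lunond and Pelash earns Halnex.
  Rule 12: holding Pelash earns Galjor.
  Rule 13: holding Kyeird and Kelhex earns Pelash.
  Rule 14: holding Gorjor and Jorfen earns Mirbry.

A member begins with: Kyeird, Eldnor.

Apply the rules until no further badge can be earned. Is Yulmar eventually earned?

With Eldnor and Kyeird, Galjor is earned (Rule 6).
With Eldnor and Galjor, Pyrqil is earned (Rule 1).
With Galjor and Pyrqil, Gorjor is earned (Rule 4).
With Eldnor and Gorjor, Yulmar is earned (Rule 8).

Yes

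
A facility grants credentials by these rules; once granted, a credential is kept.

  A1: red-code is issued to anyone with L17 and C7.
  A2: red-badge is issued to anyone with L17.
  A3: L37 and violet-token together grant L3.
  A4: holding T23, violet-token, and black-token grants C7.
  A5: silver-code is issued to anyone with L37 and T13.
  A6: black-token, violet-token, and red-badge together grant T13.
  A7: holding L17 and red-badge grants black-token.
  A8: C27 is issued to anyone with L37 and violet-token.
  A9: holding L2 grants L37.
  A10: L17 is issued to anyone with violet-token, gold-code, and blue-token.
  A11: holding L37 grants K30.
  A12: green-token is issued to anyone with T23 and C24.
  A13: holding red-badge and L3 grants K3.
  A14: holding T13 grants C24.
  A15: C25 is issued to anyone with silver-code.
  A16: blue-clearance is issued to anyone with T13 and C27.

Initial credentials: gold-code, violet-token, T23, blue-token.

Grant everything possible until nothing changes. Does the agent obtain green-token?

Holding violet-token, gold-code, and blue-token grants L17 (A10).
Holding L17 grants red-badge (A2).
Holding L17 and red-badge grants black-token (A7).
Holding black-token, violet-token, and red-badge grants T13 (A6).
Holding T13 grants C24 (A14).
Holding T23 and C24 grants green-token (A12).

Yes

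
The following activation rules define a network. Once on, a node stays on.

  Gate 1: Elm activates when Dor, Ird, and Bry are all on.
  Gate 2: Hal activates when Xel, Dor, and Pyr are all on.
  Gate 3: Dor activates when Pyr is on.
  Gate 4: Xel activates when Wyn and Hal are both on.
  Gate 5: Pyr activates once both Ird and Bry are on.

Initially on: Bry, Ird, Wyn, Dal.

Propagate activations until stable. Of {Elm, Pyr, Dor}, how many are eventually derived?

Ird and Bry are on, so Pyr activates (Gate 5).
Gate 3: Pyr on → Dor on.
Gate 1: Dor, Ird, and Bry on → Elm on.
Elm: reached.
Pyr: reached.
Dor: reached.
All 3 are reached.

3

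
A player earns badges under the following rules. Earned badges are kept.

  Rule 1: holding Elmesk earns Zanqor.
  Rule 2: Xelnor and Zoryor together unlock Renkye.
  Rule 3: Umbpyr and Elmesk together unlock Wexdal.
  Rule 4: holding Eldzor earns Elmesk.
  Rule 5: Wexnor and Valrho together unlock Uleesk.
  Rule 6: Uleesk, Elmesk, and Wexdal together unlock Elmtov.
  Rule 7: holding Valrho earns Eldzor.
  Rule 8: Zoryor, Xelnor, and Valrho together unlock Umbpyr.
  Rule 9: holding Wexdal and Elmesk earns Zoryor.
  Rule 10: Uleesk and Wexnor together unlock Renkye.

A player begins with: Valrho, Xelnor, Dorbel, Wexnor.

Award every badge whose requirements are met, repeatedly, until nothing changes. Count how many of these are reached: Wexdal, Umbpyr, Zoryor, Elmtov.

0

Wexdal would need Umbpyr and Elmesk (Rule 3), but Umbpyr is never earned.
Umbpyr would need Zoryor, Xelnor, and Valrho (Rule 8), but Zoryor is never earned.
Zoryor would need Wexdal and Elmesk (Rule 9), but Wexdal is never earned.
Elmtov would need Uleesk, Elmesk, and Wexdal (Rule 6), but Wexdal is never earned.
None of the 4 are reached.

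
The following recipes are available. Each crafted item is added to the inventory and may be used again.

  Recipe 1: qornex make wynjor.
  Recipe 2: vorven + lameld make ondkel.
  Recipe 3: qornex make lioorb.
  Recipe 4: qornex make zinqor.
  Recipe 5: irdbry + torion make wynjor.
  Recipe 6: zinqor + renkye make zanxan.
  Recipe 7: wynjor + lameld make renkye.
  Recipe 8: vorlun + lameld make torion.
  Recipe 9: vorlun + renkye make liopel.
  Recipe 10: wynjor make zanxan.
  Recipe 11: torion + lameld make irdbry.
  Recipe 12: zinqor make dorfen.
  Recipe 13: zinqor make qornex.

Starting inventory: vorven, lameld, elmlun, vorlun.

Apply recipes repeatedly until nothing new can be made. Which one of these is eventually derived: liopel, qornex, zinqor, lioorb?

Using Recipe 8, vorlun and lameld make torion.
Using Recipe 11, torion and lameld make irdbry.
Using Recipe 5, irdbry and torion make wynjor.
Using Recipe 7, wynjor and lameld make renkye.
vorlun + renkye → liopel (Recipe 9).
lioorb would need qornex (Recipe 3), but qornex is never obtained. qornex would need zinqor (Recipe 13), but zinqor is never obtained. zinqor would need qornex (Recipe 4), but qornex is never obtained.

liopel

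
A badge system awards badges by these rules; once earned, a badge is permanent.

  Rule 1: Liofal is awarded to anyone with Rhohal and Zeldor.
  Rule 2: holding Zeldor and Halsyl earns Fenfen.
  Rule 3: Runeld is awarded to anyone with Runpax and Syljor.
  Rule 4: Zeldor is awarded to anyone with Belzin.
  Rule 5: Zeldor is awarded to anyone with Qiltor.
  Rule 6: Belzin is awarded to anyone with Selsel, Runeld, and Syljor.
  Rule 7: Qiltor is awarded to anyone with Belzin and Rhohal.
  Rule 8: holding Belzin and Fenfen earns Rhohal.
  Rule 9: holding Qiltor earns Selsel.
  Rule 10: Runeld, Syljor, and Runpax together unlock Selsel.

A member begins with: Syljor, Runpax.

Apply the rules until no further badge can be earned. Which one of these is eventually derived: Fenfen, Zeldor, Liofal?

Zeldor

With Runpax and Syljor, Runeld is earned (Rule 3).
With Runeld, Syljor, and Runpax, Selsel is earned (Rule 10).
With Selsel, Runeld, and Syljor, Belzin is earned (Rule 6).
With Belzin, Zeldor is earned (Rule 4).
Fenfen would need Zeldor and Halsyl (Rule 2), but Halsyl is never earned. Liofal would need Rhohal and Zeldor (Rule 1), but Rhohal is never earned.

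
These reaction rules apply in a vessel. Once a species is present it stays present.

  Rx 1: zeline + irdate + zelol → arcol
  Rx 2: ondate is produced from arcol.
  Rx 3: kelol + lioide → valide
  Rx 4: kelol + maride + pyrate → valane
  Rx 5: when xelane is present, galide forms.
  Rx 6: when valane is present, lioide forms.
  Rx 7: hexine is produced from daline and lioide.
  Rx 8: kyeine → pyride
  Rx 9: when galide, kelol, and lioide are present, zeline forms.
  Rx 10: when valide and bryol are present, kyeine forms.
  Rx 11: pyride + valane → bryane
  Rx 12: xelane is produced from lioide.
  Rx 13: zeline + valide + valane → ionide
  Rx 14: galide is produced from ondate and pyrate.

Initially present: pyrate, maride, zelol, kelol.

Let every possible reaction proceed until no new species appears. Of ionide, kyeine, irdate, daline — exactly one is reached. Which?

kelol, maride, and pyrate present → valane forms (Rx 4).
valane present → lioide forms (Rx 6).
lioide present → xelane forms (Rx 12).
kelol and lioide present → valide forms (Rx 3).
xelane present → galide forms (Rx 5).
galide, kelol, and lioide present → zeline forms (Rx 9).
zeline, valide, and valane present → ionide forms (Rx 13).
No rule produces irdate, and it is not given. No rule produces daline, and it is not given. kyeine would need valide and bryol (Rx 10), but bryol never forms.

ionide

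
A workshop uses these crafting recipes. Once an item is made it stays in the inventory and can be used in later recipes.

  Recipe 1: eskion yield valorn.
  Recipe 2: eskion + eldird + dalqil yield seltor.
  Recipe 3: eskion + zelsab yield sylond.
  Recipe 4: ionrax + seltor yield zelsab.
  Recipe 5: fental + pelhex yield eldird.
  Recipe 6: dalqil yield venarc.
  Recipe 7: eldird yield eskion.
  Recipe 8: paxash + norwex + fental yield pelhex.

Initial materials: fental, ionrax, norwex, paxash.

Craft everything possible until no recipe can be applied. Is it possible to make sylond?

No

sylond would need eskion and zelsab (Recipe 3), but zelsab is never obtained.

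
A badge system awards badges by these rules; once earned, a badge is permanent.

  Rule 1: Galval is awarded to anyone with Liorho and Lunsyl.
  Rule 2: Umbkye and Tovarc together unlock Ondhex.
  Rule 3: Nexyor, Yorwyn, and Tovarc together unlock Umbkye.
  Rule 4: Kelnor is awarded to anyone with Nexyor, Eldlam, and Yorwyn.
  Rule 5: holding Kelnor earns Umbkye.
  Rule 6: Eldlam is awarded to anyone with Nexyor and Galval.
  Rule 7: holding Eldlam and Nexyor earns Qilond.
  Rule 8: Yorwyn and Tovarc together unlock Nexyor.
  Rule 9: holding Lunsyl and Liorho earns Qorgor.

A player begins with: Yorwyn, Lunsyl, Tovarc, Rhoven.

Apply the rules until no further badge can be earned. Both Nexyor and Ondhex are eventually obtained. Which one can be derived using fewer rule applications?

Nexyor

Nexyor: With Yorwyn and Tovarc, Nexyor is earned (Rule 8). [1 rule application]
Ondhex: With Yorwyn and Tovarc, Nexyor is earned (Rule 8). With Nexyor, Yorwyn, and Tovarc, Umbkye is earned (Rule 3). With Umbkye and Tovarc, Ondhex is earned (Rule 2). [3 rule applications]
Nexyor needs fewer.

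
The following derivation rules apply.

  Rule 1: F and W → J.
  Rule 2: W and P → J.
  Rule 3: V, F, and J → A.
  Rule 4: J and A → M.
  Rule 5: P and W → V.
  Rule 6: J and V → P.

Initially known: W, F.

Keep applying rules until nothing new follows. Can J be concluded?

From F and W, Rule 1 gives J.

Yes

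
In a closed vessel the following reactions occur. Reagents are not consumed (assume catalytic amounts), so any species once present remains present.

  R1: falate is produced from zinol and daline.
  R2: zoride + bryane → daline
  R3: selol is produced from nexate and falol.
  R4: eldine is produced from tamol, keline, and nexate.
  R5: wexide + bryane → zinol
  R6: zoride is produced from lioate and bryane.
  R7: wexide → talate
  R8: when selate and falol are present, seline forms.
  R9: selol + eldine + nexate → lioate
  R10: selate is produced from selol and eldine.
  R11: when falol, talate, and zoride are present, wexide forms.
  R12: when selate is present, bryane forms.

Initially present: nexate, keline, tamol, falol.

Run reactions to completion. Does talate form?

talate would need wexide (R7), but wexide never forms.

No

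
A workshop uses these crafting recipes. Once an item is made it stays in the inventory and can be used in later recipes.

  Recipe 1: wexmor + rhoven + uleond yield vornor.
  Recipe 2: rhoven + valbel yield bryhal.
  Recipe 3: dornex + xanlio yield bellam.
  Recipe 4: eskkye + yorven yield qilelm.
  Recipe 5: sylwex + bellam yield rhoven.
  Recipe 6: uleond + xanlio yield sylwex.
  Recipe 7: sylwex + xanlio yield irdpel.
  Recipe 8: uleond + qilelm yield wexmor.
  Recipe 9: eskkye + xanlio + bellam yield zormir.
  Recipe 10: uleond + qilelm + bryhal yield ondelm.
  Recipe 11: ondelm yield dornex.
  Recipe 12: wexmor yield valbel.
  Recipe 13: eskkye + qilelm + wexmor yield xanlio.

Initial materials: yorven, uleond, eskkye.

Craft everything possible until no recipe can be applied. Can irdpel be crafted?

Yes

eskkye + yorven → qilelm (Recipe 4).
uleond + qilelm → wexmor (Recipe 8).
eskkye + qilelm + wexmor → xanlio (Recipe 13).
uleond + xanlio → sylwex (Recipe 6).
sylwex + xanlio → irdpel (Recipe 7).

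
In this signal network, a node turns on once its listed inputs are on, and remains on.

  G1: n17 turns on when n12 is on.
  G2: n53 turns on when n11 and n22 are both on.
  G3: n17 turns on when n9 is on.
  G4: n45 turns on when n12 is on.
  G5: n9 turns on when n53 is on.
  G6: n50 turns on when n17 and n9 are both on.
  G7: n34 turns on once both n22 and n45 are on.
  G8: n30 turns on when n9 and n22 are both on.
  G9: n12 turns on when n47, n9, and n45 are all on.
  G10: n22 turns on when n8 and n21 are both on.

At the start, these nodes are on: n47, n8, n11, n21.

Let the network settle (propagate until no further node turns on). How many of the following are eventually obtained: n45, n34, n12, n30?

1

G10: n8 and n21 on → n22 on.
G2: n11 and n22 on → n53 on.
G5: n53 on → n9 on.
n9 and n22 are on, so n30 turns on (G8).
n45 would need n12 (G4), but n12 never turns on.
n34 would need n22 and n45 (G7), but n45 never turns on.
n12 would need n47, n9, and n45 (G9), but n45 never turns on.
n30: reached.
Reached: n30 — 1 of the 4.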